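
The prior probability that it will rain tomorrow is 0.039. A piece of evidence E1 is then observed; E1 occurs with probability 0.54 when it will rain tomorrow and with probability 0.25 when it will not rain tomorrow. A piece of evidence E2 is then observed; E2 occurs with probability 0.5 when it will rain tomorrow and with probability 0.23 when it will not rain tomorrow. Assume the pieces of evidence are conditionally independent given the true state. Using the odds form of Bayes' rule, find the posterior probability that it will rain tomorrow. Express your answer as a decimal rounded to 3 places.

Posterior probability ≈ 0.160

Prior odds = 0.039/(1−0.039) = 0.040583. In log-odds, ln(0.040583) = -3.2044.
Add log likelihood ratios: ln(2.1600) + ln(2.1739) = 1.5466.
Posterior log-odds = -1.6578, so posterior odds = exp(-1.6578) = 0.19056. Converting, P(H|E) = 0.19056/1.1906 = 0.160.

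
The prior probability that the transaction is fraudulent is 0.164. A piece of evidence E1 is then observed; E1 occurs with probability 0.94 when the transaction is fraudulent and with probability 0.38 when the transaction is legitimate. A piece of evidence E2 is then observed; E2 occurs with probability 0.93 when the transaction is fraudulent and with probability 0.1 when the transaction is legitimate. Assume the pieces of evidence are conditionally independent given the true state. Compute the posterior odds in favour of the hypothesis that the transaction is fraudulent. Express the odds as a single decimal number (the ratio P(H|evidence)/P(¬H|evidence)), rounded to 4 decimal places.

Prior odds = 0.164/(1−0.164) = 0.19617.
Likelihood ratio for E1 = 0.94/0.38 = 2.4737.
Likelihood ratio for E2 = 0.93/0.1 = 9.3000.
Posterior odds = prior odds × LR₁ × LR₂ = 4.5130.

Posterior odds ≈ 4.5130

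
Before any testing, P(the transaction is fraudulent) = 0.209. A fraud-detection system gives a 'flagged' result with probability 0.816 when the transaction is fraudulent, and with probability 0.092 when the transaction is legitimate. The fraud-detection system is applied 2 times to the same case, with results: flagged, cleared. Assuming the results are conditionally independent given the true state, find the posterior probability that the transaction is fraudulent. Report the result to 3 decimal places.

With H the event that the transaction is fraudulent, the joint likelihood of the observed sequence is P(data|H) = 0.816·0.184 = 0.15014 and P(data|¬H) = 0.092·0.908 = 0.083536.
Bayes: P(H|data) = 0.209·0.15014 / (0.209·0.15014 + 0.791·0.083536) = 0.031380/0.097457 = 0.3220.

Posterior P(H) ≈ 0.322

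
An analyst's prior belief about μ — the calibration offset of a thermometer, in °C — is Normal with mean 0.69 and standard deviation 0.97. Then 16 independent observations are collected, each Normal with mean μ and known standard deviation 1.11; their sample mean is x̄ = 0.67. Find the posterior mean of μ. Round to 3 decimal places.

Posterior mean ≈ 0.672

With known σ, the Normal prior is conjugate. Weight on the data is w = (n/σ²)/(n/σ² + 1/τ₀²) = 12.9860/(12.9860+1.06281) = 0.92435.
Posterior mean = w·x̄ + (1−w)·μ₀ = 0.92435·0.67 + 0.075652·0.69 = 0.672.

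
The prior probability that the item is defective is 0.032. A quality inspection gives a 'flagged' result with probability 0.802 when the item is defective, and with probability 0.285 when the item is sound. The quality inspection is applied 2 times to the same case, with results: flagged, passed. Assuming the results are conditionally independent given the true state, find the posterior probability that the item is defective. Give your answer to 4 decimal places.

Posterior P(H) ≈ 0.0251

With H the event that the item is defective, the joint likelihood of the observed sequence is P(data|H) = 0.802·0.198 = 0.15880 and P(data|¬H) = 0.285·0.715 = 0.20377.
Bayes: P(H|data) = 0.032·0.15880 / (0.032·0.15880 + 0.968·0.20377) = 0.0050815/0.20234 = 0.0251.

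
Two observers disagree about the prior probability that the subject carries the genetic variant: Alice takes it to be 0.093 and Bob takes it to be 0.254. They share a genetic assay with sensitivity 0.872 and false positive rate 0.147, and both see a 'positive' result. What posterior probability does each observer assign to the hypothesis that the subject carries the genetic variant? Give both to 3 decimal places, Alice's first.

P('+'|H) = 0.872, P('+'|¬H) = 0.147.
Alice: numerator 0.872·0.093 = 0.081096; evidence = 0.081096+0.147·0.907 = 0.21443; posterior = 0.378.
Bob: numerator 0.872·0.254 = 0.22149; evidence = 0.22149+0.147·0.746 = 0.33115; posterior = 0.669.

Alice: 0.378; Bob: 0.669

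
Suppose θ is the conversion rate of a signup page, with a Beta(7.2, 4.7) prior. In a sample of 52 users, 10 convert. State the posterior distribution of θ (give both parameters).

Observing 10 successes and 42 failures updates Beta(7.2, 4.7) by adding the success and failure counts to the two shape parameters: α = 7.2+10 = 17.2, β = 4.7+42 = 46.7.

Posterior: Beta(17.2, 46.7)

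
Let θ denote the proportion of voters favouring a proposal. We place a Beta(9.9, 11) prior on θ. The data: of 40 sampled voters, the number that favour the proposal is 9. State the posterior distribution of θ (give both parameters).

Observing 9 successes and 31 failures updates Beta(9.9, 11) by adding the success and failure counts to the two shape parameters: α = 9.9+9 = 18.9, β = 11+31 = 42.

Posterior: Beta(18.9, 42)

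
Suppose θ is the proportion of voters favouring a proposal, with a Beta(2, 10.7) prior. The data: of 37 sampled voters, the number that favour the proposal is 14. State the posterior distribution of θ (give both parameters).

Posterior: Beta(16, 33.7)

Observing 14 successes and 23 failures updates Beta(2, 10.7) by adding the success and failure counts to the two shape parameters: α = 2+14 = 16, β = 10.7+23 = 33.7.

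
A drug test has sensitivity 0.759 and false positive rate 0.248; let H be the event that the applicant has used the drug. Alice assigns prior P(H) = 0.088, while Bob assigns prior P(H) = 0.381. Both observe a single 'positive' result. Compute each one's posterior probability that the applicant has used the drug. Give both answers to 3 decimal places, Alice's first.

The likelihood ratio for a 'positive' result is 0.759/0.248 = 3.0605.
Alice: prior odds 0.088/0.912 = 0.096491; posterior odds 0.29531; posterior probability 0.228.
Bob: prior odds 0.381/0.619 = 0.61551; posterior odds 1.8838; posterior probability 0.653.

Alice: 0.228; Bob: 0.653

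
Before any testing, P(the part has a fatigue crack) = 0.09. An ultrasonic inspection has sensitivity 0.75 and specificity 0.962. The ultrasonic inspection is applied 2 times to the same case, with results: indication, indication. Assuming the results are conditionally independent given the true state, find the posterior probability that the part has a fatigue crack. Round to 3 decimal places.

Posterior P(H) ≈ 0.975

Let H be the event that the part has a fatigue crack; start with P(H) = 0.09. P('indication'|H) = 0.75, P('indication'|¬H) = 0.038.
Update on result 1 ('indication'): P(H) ← 0.75·0.0900 / (0.75·0.0900 + 0.038·0.9100) = 0.067500/0.10208 = 0.6612.
Update on result 2 ('indication'): P(H) ← 0.75·0.6612 / (0.75·0.6612 + 0.038·0.3388) = 0.49593/0.50881 = 0.9747.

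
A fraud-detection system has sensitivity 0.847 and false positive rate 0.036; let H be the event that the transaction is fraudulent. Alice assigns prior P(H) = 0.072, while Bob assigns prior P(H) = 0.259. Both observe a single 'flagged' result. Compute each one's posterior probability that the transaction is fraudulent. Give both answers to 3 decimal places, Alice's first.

Alice: 0.646; Bob: 0.892

The likelihood ratio for a 'flagged' result is 0.847/0.036 = 23.528.
Alice: prior odds 0.072/0.928 = 0.077586; posterior odds 1.8254; posterior probability 0.646.
Bob: prior odds 0.259/0.741 = 0.34953; posterior odds 8.2236; posterior probability 0.892.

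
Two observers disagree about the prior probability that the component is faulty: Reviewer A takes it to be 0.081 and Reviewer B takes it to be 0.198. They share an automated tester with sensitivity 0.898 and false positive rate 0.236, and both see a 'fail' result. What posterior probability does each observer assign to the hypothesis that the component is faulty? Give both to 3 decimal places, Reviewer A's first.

The likelihood ratio for a 'fail' result is 0.898/0.236 = 3.8051.
Reviewer A: prior odds 0.081/0.919 = 0.088139; posterior odds 0.33538; posterior probability 0.251.
Reviewer B: prior odds 0.198/0.802 = 0.24688; posterior odds 0.93941; posterior probability 0.484.

Reviewer A: 0.251; Reviewer B: 0.484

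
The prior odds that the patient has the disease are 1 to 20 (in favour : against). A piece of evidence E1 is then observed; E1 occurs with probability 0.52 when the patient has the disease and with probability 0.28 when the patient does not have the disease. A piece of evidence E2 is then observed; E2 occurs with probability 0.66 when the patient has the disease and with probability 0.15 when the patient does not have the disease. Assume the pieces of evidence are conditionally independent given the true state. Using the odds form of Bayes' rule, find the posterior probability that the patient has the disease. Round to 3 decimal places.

Prior odds = 1/20 = 0.050000.
Likelihood ratio for E1 = 0.52/0.28 = 1.8571.
Likelihood ratio for E2 = 0.66/0.15 = 4.4000.
Posterior odds = prior odds × LR₁ × LR₂ = 0.40857.
Posterior probability = odds/(1+odds) = 0.40857/1.4086 = 0.290.

Posterior probability ≈ 0.290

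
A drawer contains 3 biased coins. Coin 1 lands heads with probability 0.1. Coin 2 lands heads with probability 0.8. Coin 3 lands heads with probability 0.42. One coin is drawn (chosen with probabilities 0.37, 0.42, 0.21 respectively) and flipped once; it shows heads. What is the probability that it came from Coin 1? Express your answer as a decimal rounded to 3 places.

Tabulate prior·likelihood by source: [1] prior 0.37, lik 0.1, product 0.03700; [2] prior 0.42, lik 0.8, product 0.3360; [3] prior 0.21, lik 0.42, product 0.08820.
Normalizing constant = 0.46120; the posterior for Coin 1 is its product over the sum, 0.03700/0.46120 = 0.080.

Posterior probability ≈ 0.080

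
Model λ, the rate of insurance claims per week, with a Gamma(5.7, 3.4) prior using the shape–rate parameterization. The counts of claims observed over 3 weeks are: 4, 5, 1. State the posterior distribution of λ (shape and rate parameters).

Posterior: Gamma(shape=15.7, rate=6.4)

Total count ∑xᵢ = 10 over n = 3 weeks.
Gamma is conjugate to the Poisson likelihood: posterior is Gamma(shape = 5.7+10 = 15.7, rate = 3.4+3 = 6.4).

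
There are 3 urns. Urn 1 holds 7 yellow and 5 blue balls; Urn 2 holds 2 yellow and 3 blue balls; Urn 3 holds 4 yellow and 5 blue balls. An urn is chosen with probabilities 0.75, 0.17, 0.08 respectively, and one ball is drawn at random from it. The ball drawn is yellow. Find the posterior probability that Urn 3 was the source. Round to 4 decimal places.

Tabulate prior·likelihood by source: [1] prior 0.75, lik 0.5833, product 0.4375; [2] prior 0.17, lik 0.4, product 0.06800; [3] prior 0.08, lik 0.4444, product 0.03556.
Normalizing constant = 0.54106; the posterior for Urn 3 is its product over the sum, 0.03556/0.54106 = 0.0657.

Posterior probability ≈ 0.0657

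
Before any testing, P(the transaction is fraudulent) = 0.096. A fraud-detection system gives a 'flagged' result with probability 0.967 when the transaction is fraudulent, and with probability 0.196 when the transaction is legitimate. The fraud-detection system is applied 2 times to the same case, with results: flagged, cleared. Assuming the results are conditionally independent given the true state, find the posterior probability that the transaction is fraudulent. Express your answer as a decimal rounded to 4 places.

Let H be the event that the transaction is fraudulent; start with P(H) = 0.096. P('flagged'|H) = 0.967, P('flagged'|¬H) = 0.196.
Update on result 1 ('flagged'): P(H) ← 0.967·0.0960 / (0.967·0.0960 + 0.196·0.9040) = 0.092832/0.27002 = 0.3438.
Update on result 2 ('cleared'): P(H) ← 0.033·0.3438 / (0.033·0.3438 + 0.804·0.6562) = 0.011345/0.53893 = 0.0211.

Posterior P(H) ≈ 0.0211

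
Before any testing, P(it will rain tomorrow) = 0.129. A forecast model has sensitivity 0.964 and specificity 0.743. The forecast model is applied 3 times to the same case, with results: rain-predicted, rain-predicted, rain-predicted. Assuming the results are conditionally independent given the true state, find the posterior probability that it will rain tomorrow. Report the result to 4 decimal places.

Let H be the event that it will rain tomorrow; start with P(H) = 0.129. P('rain-predicted'|H) = 0.964, P('rain-predicted'|¬H) = 0.257.
Update on result 1 ('rain-predicted'): P(H) ← 0.964·0.1290 / (0.964·0.1290 + 0.257·0.8710) = 0.12436/0.34820 = 0.3571.
Update on result 2 ('rain-predicted'): P(H) ← 0.964·0.3571 / (0.964·0.3571 + 0.257·0.6429) = 0.34428/0.50950 = 0.6757.
Update on result 3 ('rain-predicted'): P(H) ← 0.964·0.6757 / (0.964·0.6757 + 0.257·0.3243) = 0.65140/0.73474 = 0.8866.

Posterior P(H) ≈ 0.8866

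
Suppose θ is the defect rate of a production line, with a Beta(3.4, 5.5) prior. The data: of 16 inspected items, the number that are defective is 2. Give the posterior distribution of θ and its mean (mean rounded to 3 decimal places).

Posterior: Beta(5.4, 19.5); mean ≈ 0.217

The binomial likelihood is conjugate to the Beta prior: with 2 successes and 14 failures, the posterior is Beta(3.4+2, 5.5+14) = Beta(5.4, 19.5).
E[θ | data] = 5.4/(5.4+19.5) = 0.217.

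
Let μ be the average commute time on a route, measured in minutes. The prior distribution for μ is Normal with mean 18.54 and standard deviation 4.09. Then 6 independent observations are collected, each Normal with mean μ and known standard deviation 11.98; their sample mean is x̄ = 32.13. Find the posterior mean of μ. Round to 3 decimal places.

With known σ, the Normal prior is conjugate. Weight on the data is w = (n/σ²)/(n/σ² + 1/τ₀²) = 0.0418059/(0.0418059+0.0597797) = 0.41153.
Posterior mean = w·x̄ + (1−w)·μ₀ = 0.41153·32.13 + 0.58847·18.54 = 24.133.

Posterior mean ≈ 24.133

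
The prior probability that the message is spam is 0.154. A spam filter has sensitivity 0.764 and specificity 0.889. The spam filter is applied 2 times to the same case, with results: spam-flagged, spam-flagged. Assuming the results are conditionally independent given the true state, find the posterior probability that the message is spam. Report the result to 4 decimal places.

Posterior P(H) ≈ 0.8961

With H the event that the message is spam, the joint likelihood of the observed sequence is P(data|H) = 0.764·0.764 = 0.58370 and P(data|¬H) = 0.111·0.111 = 0.012321.
Bayes: P(H|data) = 0.154·0.58370 / (0.154·0.58370 + 0.846·0.012321) = 0.089889/0.10031 = 0.8961.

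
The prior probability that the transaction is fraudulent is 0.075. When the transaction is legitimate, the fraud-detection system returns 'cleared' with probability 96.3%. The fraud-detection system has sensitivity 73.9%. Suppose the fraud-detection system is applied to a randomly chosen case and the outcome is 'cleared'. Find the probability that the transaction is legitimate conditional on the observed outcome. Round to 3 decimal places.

Let H be the event that the transaction is fraudulent. P(H) = 0.075, so P(¬H) = 0.925. With E the 'cleared' result, P(E|H) = 0.261 and P(E|¬H) = 0.963.
P(E) = 0.261·0.075 + 0.963·0.925 = 0.019575 + 0.89077 = 0.91035.
By Bayes' theorem, P(H|E) = 0.019575 / 0.91035 = 0.022. Hence P(¬H|E) = 1 − 0.022 = 0.978.

P(¬H | E) ≈ 0.978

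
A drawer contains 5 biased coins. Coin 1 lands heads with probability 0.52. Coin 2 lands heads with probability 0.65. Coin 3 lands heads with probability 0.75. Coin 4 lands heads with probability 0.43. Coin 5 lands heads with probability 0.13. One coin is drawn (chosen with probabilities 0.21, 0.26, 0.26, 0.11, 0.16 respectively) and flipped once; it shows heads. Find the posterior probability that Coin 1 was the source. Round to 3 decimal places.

P(heads|C1) = 0.52; P(heads|C2) = 0.65; P(heads|C3) = 0.75; P(heads|C4) = 0.43; P(heads|C5) = 0.13.
Prior × likelihood for each source: 0.21·0.52=0.1092, 0.26·0.65=0.1690, 0.26·0.75=0.1950, 0.11·0.43=0.04730, 0.16·0.13=0.02080. Summing gives P(heads) = 0.54130.
P(Coin 1 | heads) = 0.1092 / 0.54130 = 0.202.

Posterior probability ≈ 0.202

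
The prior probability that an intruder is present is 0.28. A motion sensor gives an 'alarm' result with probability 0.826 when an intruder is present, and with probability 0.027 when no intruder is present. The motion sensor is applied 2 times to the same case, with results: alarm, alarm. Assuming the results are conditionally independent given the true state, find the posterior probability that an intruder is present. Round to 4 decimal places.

Let H be the event that an intruder is present; start with P(H) = 0.28. P('alarm'|H) = 0.826, P('alarm'|¬H) = 0.027.
Update on result 1 ('alarm'): P(H) ← 0.826·0.2800 / (0.826·0.2800 + 0.027·0.7200) = 0.23128/0.25072 = 0.9225.
Update on result 2 ('alarm'): P(H) ← 0.826·0.9225 / (0.826·0.9225 + 0.027·0.0775) = 0.76195/0.76405 = 0.9973.

Posterior P(H) ≈ 0.9973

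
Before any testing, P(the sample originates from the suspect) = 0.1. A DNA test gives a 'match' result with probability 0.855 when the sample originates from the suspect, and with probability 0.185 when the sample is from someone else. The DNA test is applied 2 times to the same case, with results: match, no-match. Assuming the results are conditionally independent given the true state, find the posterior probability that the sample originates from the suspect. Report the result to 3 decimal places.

Posterior P(H) ≈ 0.084

Let H be the event that the sample originates from the suspect; start with P(H) = 0.1. P('match'|H) = 0.855, P('match'|¬H) = 0.185.
Update on result 1 ('match'): P(H) ← 0.855·0.1000 / (0.855·0.1000 + 0.185·0.9000) = 0.085500/0.25200 = 0.3393.
Update on result 2 ('no-match'): P(H) ← 0.145·0.3393 / (0.145·0.3393 + 0.815·0.6607) = 0.049196/0.58768 = 0.0837.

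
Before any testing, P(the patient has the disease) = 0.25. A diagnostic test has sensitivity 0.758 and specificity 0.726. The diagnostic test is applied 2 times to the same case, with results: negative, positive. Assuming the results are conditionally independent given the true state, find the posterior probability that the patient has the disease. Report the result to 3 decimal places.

Posterior P(H) ≈ 0.235

Let H be the event that the patient has the disease; start with P(H) = 0.25. P('positive'|H) = 0.758, P('positive'|¬H) = 0.274.
Update on result 1 ('negative'): P(H) ← 0.242·0.2500 / (0.242·0.2500 + 0.726·0.7500) = 0.060500/0.60500 = 0.1000.
Update on result 2 ('positive'): P(H) ← 0.758·0.1000 / (0.758·0.1000 + 0.274·0.9000) = 0.075800/0.32240 = 0.2351.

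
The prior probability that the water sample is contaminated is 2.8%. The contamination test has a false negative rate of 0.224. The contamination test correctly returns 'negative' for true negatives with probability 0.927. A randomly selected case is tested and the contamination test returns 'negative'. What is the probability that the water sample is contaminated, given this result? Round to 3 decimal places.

P(H | E) ≈ 0.007

Write H for 'the water sample is contaminated'. Prior odds H:¬H = 0.028/0.972 = 0.028807. For the 'negative' outcome, the likelihood ratio is 0.224/0.927 = 0.24164.
Posterior odds = 0.028807 × 0.24164 = 0.0069608, so P(H|E) = 0.0069608/(1+0.0069608) = 0.007.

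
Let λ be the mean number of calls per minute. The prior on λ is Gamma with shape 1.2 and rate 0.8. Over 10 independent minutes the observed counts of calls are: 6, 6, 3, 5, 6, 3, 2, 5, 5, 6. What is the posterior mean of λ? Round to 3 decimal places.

Total count ∑xᵢ = 47 over n = 10 minutes.
Gamma is conjugate to the Poisson likelihood: posterior is Gamma(shape = 1.2+47 = 48.2, rate = 0.8+10 = 10.8).
E[λ | data] = 48.2/10.8 = 4.463.

Posterior mean ≈ 4.463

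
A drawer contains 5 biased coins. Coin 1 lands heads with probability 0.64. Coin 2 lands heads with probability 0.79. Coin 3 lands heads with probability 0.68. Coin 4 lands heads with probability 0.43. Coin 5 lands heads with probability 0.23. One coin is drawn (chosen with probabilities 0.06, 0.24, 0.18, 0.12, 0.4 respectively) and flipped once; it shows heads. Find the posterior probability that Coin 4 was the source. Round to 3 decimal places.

P(heads|C1) = 0.64; P(heads|C2) = 0.79; P(heads|C3) = 0.68; P(heads|C4) = 0.43; P(heads|C5) = 0.23.
Prior × likelihood for each source: 0.06·0.64=0.03840, 0.24·0.79=0.1896, 0.18·0.68=0.1224, 0.12·0.43=0.05160, 0.4·0.23=0.09200. Summing gives P(heads) = 0.49400.
P(Coin 4 | heads) = 0.05160 / 0.49400 = 0.104.

Posterior probability ≈ 0.104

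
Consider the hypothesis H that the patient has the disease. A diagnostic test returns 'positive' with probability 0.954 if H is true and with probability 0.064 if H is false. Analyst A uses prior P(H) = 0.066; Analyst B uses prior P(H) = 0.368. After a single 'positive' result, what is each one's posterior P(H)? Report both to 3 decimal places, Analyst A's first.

The likelihood ratio for a 'positive' result is 0.954/0.064 = 14.906.
Analyst A: prior odds 0.066/0.934 = 0.070664; posterior odds 1.0533; posterior probability 0.513.
Analyst B: prior odds 0.368/0.632 = 0.58228; posterior odds 8.6796; posterior probability 0.897.

Analyst A: 0.513; Analyst B: 0.897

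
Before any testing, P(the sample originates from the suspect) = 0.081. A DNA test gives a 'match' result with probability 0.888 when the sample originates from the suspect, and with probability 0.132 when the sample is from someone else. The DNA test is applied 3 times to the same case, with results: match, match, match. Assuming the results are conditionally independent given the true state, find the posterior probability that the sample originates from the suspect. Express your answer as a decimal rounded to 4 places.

Posterior P(H) ≈ 0.9641

With H the event that the sample originates from the suspect, the joint likelihood of the observed sequence is P(data|H) = 0.888·0.888·0.888 = 0.70023 and P(data|¬H) = 0.132·0.132·0.132 = 0.0023000.
Bayes: P(H|data) = 0.081·0.70023 / (0.081·0.70023 + 0.919·0.0023000) = 0.056718/0.058832 = 0.9641.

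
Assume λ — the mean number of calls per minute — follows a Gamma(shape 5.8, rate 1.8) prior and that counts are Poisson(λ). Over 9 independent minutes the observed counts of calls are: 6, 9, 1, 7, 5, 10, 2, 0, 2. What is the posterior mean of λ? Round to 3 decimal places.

Total count ∑xᵢ = 42 over n = 9 minutes.
Gamma is conjugate to the Poisson likelihood: posterior is Gamma(shape = 5.8+42 = 47.8, rate = 1.8+9 = 10.8).
Posterior mean = shape/rate = 47.8/10.8 = 4.426.

Posterior mean ≈ 4.426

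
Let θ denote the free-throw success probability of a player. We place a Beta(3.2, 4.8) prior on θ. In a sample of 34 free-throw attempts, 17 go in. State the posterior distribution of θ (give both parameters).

Posterior: Beta(20.2, 21.8)

Observing 17 successes and 17 failures updates Beta(3.2, 4.8) by adding the success and failure counts to the two shape parameters: α = 3.2+17 = 20.2, β = 4.8+17 = 21.8.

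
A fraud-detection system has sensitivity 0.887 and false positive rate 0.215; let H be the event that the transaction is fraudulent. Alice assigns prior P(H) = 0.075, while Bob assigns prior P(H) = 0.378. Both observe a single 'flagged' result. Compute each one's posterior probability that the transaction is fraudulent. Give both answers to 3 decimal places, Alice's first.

Alice: 0.251; Bob: 0.715

P('+'|H) = 0.887, P('+'|¬H) = 0.215.
Alice: numerator 0.887·0.075 = 0.066525; evidence = 0.066525+0.215·0.925 = 0.26540; posterior = 0.251.
Bob: numerator 0.887·0.378 = 0.33529; evidence = 0.33529+0.215·0.622 = 0.46902; posterior = 0.715.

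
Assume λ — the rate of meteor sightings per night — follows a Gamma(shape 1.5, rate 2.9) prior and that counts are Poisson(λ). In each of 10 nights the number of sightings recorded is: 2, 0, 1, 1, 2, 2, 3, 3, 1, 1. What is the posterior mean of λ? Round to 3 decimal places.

The Poisson likelihood adds the total count to the shape and the number of exposure periods to the rate. Here ∑xᵢ = 16 and n = 10, so shape 1.5→17.5 and rate 2.9→12.9.
Posterior mean = shape/rate = 17.5/12.9 = 1.357.

Posterior mean ≈ 1.357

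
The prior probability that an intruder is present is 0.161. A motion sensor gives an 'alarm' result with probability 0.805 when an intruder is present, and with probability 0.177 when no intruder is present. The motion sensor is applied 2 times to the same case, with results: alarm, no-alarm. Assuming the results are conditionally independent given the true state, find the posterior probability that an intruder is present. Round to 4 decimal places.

Posterior P(H) ≈ 0.1714

With H the event that an intruder is present, the joint likelihood of the observed sequence is P(data|H) = 0.805·0.195 = 0.15698 and P(data|¬H) = 0.177·0.823 = 0.14567.
Bayes: P(H|data) = 0.161·0.15698 / (0.161·0.15698 + 0.839·0.14567) = 0.025273/0.14749 = 0.1714.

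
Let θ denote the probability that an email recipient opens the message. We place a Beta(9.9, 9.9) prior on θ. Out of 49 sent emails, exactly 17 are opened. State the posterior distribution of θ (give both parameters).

The binomial likelihood is conjugate to the Beta prior: with 17 successes and 32 failures, the posterior is Beta(9.9+17, 9.9+32) = Beta(26.9, 41.9).

Posterior: Beta(26.9, 41.9)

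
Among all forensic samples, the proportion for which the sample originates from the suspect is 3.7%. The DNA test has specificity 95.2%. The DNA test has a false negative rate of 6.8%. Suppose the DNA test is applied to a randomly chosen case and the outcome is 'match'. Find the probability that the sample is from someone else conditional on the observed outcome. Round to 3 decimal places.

Write H for 'the sample originates from the suspect'. Prior odds H:¬H = 0.037/0.963 = 0.038422. For the 'match' outcome, the likelihood ratio is 0.932/0.048 = 19.417.
Posterior odds = 0.038422 × 19.417 = 0.74602, so P(H|E) = 0.74602/(1+0.74602) = 0.427. Then P(¬H|E) = 1 − 0.427 = 0.573.

P(¬H | E) ≈ 0.573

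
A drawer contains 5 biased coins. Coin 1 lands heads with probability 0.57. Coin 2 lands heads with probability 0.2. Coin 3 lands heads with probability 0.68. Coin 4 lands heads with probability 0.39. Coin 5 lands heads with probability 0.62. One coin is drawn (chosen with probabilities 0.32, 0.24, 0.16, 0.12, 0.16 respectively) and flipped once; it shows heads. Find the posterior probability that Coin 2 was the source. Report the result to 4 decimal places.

Tabulate prior·likelihood by source: [1] prior 0.32, lik 0.57, product 0.1824; [2] prior 0.24, lik 0.2, product 0.04800; [3] prior 0.16, lik 0.68, product 0.1088; [4] prior 0.12, lik 0.39, product 0.04680; [5] prior 0.16, lik 0.62, product 0.09920.
Normalizing constant = 0.48520; the posterior for Coin 2 is its product over the sum, 0.04800/0.48520 = 0.0989.

Posterior probability ≈ 0.0989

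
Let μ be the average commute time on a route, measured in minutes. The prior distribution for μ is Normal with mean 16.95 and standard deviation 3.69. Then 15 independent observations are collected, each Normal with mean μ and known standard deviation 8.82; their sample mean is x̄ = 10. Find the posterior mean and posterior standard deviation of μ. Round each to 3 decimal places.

Posterior mean ≈ 11.917; posterior SD ≈ 1.938

Prior precision 1/τ₀² = 1/3.69² = 0.0734425; data precision n/σ² = 15/8.82² = 0.192821.
Posterior precision = 0.0734425 + 0.192821 = 0.266263, giving posterior SD = 1/√0.266263 = 1.938.
Posterior mean = (0.0734425·16.95 + 0.192821·10) / 0.266263 = 11.917.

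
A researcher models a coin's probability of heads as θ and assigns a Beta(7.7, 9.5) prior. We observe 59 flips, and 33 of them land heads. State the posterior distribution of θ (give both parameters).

Posterior: Beta(40.7, 35.5)

Observing 33 successes and 26 failures updates Beta(7.7, 9.5) by adding the success and failure counts to the two shape parameters: α = 7.7+33 = 40.7, β = 9.5+26 = 35.5.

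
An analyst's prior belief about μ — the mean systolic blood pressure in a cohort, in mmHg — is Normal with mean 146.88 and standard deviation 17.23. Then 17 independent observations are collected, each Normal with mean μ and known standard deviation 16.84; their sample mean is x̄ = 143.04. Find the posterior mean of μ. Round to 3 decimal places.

Prior precision 1/τ₀² = 1/17.23² = 0.00336844; data precision n/σ² = 17/16.84² = 0.0599466.
Posterior precision = 0.00336844 + 0.0599466 = 0.0633151.
Posterior mean = (0.00336844·146.88 + 0.0599466·143.04) / 0.0633151 = 143.244.

Posterior mean ≈ 143.244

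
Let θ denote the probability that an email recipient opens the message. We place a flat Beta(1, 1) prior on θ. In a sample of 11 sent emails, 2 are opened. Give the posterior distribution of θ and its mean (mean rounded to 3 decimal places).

Posterior: Beta(3, 10); mean ≈ 0.231

The binomial likelihood is conjugate to the Beta prior: with 2 successes and 9 failures, the posterior is Beta(1+2, 1+9) = Beta(3, 10).
Posterior mean = α/(α+β) = 3/13 = 0.231.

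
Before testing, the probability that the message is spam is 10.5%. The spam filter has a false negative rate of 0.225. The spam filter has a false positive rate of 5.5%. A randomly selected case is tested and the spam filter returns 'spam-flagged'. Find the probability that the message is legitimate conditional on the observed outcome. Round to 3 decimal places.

Write H for 'the message is spam'. Prior odds H:¬H = 0.105/0.895 = 0.11732. For the 'spam-flagged' outcome, the likelihood ratio is 0.775/0.055 = 14.091.
Posterior odds = 0.11732 × 14.091 = 1.6531, so P(H|E) = 1.6531/(1+1.6531) = 0.623. Then P(¬H|E) = 1 − 0.623 = 0.377.

P(¬H | E) ≈ 0.377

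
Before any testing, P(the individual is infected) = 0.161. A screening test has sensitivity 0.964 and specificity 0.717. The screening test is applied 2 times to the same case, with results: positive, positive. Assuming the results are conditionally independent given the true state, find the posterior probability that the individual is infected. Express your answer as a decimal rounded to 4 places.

With H the event that the individual is infected, the joint likelihood of the observed sequence is P(data|H) = 0.964·0.964 = 0.92930 and P(data|¬H) = 0.283·0.283 = 0.080089.
Bayes: P(H|data) = 0.161·0.92930 / (0.161·0.92930 + 0.839·0.080089) = 0.14962/0.21681 = 0.6901.

Posterior P(H) ≈ 0.6901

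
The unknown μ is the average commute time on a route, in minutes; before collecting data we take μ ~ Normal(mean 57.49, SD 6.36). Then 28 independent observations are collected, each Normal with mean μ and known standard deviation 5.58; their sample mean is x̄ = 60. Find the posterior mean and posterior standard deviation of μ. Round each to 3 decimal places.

Prior precision 1/τ₀² = 1/6.36² = 0.0247221; data precision n/σ² = 28/5.58² = 0.899269.
Posterior precision = 0.0247221 + 0.899269 = 0.923991, giving posterior SD = 1/√0.923991 = 1.040.
Posterior mean = (0.0247221·57.49 + 0.899269·60) / 0.923991 = 59.933.

Posterior mean ≈ 59.933; posterior SD ≈ 1.040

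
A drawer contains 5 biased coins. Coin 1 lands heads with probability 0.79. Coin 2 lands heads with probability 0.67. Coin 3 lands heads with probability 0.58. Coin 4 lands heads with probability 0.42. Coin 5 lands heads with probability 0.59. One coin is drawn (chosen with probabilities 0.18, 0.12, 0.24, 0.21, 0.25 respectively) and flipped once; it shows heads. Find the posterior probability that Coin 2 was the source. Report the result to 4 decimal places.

Posterior probability ≈ 0.1346

Tabulate prior·likelihood by source: [1] prior 0.18, lik 0.79, product 0.1422; [2] prior 0.12, lik 0.67, product 0.08040; [3] prior 0.24, lik 0.58, product 0.1392; [4] prior 0.21, lik 0.42, product 0.08820; [5] prior 0.25, lik 0.59, product 0.1475.
Normalizing constant = 0.59750; the posterior for Coin 2 is its product over the sum, 0.08040/0.59750 = 0.1346.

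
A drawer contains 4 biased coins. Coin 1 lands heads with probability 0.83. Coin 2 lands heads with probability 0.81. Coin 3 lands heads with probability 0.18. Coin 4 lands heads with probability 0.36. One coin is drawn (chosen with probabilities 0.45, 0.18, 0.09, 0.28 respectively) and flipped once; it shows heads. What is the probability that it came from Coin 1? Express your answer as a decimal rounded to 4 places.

Posterior probability ≈ 0.5870

P(heads|C1) = 0.83; P(heads|C2) = 0.81; P(heads|C3) = 0.18; P(heads|C4) = 0.36.
Prior × likelihood for each source: 0.45·0.83=0.3735, 0.18·0.81=0.1458, 0.09·0.18=0.01620, 0.28·0.36=0.1008. Summing gives P(heads) = 0.63630.
P(Coin 1 | heads) = 0.3735 / 0.63630 = 0.5870.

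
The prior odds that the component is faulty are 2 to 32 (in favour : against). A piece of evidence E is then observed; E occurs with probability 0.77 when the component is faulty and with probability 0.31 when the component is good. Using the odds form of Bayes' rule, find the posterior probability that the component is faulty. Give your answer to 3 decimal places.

Prior odds = 2/32 = 0.062500.
Likelihood ratio for E = 0.77/0.31 = 2.4839.
Posterior odds = prior odds × LR = 0.15524.
Posterior probability = odds/(1+odds) = 0.15524/1.1552 = 0.134.

Posterior probability ≈ 0.134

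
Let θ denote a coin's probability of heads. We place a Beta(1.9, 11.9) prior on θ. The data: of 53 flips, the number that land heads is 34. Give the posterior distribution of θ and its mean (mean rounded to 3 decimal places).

The binomial likelihood is conjugate to the Beta prior: with 34 successes and 19 failures, the posterior is Beta(1.9+34, 11.9+19) = Beta(35.9, 30.9).
E[θ | data] = 35.9/(35.9+30.9) = 0.537.

Posterior: Beta(35.9, 30.9); mean ≈ 0.537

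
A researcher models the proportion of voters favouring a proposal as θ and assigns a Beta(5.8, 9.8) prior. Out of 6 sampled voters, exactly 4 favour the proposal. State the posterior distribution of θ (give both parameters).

Posterior: Beta(9.8, 11.8)

Observing 4 successes and 2 failures updates Beta(5.8, 9.8) by adding the success and failure counts to the two shape parameters: α = 5.8+4 = 9.8, β = 9.8+2 = 11.8.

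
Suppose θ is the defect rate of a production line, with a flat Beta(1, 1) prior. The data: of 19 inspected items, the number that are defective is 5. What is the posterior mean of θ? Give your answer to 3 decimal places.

Posterior mean ≈ 0.286

Observing 5 successes and 14 failures updates Beta(1, 1) by adding the success and failure counts to the two shape parameters: α = 1+5 = 6, β = 1+14 = 15.
Posterior mean = α/(α+β) = 6/21 = 0.286.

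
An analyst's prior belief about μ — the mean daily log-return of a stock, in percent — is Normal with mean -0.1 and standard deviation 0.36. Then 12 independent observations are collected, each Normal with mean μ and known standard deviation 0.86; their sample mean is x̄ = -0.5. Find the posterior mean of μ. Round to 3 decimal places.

Prior precision 1/τ₀² = 1/0.36² = 7.71605; data precision n/σ² = 12/0.86² = 16.2250.
Posterior precision = 7.71605 + 16.2250 = 23.9410.
Posterior mean = (7.71605·-0.1 + 16.2250·-0.5) / 23.9410 = -0.371.

Posterior mean ≈ -0.371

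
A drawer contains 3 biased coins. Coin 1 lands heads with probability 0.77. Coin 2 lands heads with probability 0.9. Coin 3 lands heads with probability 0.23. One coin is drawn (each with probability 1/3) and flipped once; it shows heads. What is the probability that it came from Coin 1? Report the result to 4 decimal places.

Posterior probability ≈ 0.4053

Tabulate prior·likelihood by source: [1] prior 0.333333, lik 0.77, product 0.2567; [2] prior 0.333333, lik 0.9, product 0.3000; [3] prior 0.333333, lik 0.23, product 0.07667.
Normalizing constant = 0.63333; the posterior for Coin 1 is its product over the sum, 0.2567/0.63333 = 0.4053.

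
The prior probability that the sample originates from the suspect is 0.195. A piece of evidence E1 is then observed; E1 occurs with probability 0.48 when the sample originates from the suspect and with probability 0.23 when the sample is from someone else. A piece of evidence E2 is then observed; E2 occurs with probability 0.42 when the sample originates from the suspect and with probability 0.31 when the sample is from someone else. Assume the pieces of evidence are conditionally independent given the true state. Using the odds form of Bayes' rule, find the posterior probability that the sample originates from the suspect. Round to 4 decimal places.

Posterior probability ≈ 0.4065

Prior odds = 0.195/(1−0.195) = 0.24224. In log-odds, ln(0.24224) = -1.4178.
Add log likelihood ratios: ln(2.0870) + ln(1.3548) = 1.0394.
Posterior log-odds = -0.37845, so posterior odds = exp(-0.37845) = 0.68492. Converting, P(H|E) = 0.68492/1.6849 = 0.4065.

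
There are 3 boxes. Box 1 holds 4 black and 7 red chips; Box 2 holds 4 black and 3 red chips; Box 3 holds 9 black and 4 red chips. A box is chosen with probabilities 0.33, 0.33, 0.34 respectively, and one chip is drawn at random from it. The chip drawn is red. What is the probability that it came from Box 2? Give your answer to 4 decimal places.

Posterior probability ≈ 0.3101

P(red|Box 1) = 0.6364; P(red|Box 2) = 0.4286; P(red|Box 3) = 0.3077.
Prior × likelihood for each source: 0.33·0.6364=0.2100, 0.33·0.4286=0.1414, 0.34·0.3077=0.1046. Summing gives P(red) = 0.45604.
P(Box 2 | red) = 0.1414 / 0.45604 = 0.3101.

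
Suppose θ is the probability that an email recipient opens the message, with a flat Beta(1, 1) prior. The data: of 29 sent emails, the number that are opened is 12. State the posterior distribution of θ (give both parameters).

Posterior: Beta(13, 18)

The binomial likelihood is conjugate to the Beta prior: with 12 successes and 17 failures, the posterior is Beta(1+12, 1+17) = Beta(13, 18).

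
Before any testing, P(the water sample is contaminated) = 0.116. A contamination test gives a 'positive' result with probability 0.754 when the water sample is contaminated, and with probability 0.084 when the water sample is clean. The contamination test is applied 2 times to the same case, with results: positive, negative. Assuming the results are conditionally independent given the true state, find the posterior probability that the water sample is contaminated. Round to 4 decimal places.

With H the event that the water sample is contaminated, the joint likelihood of the observed sequence is P(data|H) = 0.754·0.246 = 0.18548 and P(data|¬H) = 0.084·0.916 = 0.076944.
Bayes: P(H|data) = 0.116·0.18548 / (0.116·0.18548 + 0.884·0.076944) = 0.021516/0.089535 = 0.2403.

Posterior P(H) ≈ 0.2403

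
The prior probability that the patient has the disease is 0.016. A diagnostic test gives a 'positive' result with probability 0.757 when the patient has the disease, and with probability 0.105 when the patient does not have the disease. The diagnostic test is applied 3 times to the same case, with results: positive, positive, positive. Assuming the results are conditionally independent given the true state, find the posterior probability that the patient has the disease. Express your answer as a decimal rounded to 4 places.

Let H be the event that the patient has the disease; start with P(H) = 0.016. P('positive'|H) = 0.757, P('positive'|¬H) = 0.105.
Update on result 1 ('positive'): P(H) ← 0.757·0.0160 / (0.757·0.0160 + 0.105·0.9840) = 0.012112/0.11543 = 0.1049.
Update on result 2 ('positive'): P(H) ← 0.757·0.1049 / (0.757·0.1049 + 0.105·0.8951) = 0.079430/0.17341 = 0.4580.
Update on result 3 ('positive'): P(H) ← 0.757·0.4580 / (0.757·0.4580 + 0.105·0.5420) = 0.34674/0.40364 = 0.8590.

Posterior P(H) ≈ 0.8590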